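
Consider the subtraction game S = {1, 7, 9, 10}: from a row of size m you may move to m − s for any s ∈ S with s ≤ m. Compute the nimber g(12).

2

Compute g(0), g(1), … for moves {1, 7, 9, 10}:
g(0) = mex{} = 0
g(1) = mex{0} = 1
g(2) = mex{1} = 0
g(3) = mex{0} = 1
g(4) = mex{1} = 0
g(5) = mex{0} = 1
g(6) = mex{1} = 0
g(7) = mex{0} = 1
g(8) = mex{1} = 0
g(9) = mex{0} = 1
g(10) = mex{0,1} = 2
g(11) = mex{0,1,2} = 3
g(12) = mex{0,1,3} = 2
So g(12) = 2.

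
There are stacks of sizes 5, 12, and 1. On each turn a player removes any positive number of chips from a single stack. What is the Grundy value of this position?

8

Nim-sum: 5 XOR 12 XOR 1 = 8.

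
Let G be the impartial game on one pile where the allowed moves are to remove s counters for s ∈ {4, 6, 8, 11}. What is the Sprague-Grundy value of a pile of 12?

3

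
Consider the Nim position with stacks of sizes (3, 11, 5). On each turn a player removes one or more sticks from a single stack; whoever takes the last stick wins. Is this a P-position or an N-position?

Nim-sum: 3 XOR 11 XOR 5 = 13.
The nim-sum is 13 ≠ 0, so this is an N-position: the player to move can win.

N-position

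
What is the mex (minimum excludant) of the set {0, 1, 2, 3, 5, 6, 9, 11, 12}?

4

The values 0, 1, 2, 3 are all present; 4 is the first non-negative integer missing from the set.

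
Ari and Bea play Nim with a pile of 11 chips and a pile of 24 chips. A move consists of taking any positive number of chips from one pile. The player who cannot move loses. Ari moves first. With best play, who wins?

Compute the nim-sum pairwise:
11 ^ 24 = 19
The nim-sum is 19 ≠ 0, so this is an N-position: the player to move can win; Ari has a winning move.

Ari wins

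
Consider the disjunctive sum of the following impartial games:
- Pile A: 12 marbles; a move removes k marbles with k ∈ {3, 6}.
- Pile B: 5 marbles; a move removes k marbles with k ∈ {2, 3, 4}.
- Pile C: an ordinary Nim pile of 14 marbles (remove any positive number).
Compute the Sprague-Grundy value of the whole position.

For pile A, compute g(0), g(1), … with moves {3, 6}:
k:     0  1  2  3  4  5  6  7  8  9 10 11 12
g(k):  0  0  0  1  1  1  2  2  2  0  0  0  1
So g(12) = 1.
Grundy values for pile B (subtraction set {2, 3, 4}):
g(0) = mex{} = 0
g(1) = mex{} = 0
g(2) = mex{0} = 1
g(3) = mex{0} = 1
g(4) = mex{0,1} = 2
g(5) = mex{0,1} = 2
So g(5) = 2.
Pile C is a plain Nim pile of size 14, so its Grundy value is 14.
The value of a disjunctive sum is the nim-sum of the parts.
Combined value = 1 XOR 2 XOR 14 = 13.

13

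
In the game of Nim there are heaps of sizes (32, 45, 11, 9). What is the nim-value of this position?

15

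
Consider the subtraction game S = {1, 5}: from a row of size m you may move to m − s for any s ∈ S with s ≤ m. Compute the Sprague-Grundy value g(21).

Grundy values for subtraction set {1, 5}:
k:     0  1  2  3  4  5  6  7  8  9 10 11 12 13 14 15 16 17 18 19 20 21
g(k):  0  1  0  1  0  1  0  1  0  1  0  1  0  1  0  1  0  1  0  1  0  1
So g(21) = 1.

1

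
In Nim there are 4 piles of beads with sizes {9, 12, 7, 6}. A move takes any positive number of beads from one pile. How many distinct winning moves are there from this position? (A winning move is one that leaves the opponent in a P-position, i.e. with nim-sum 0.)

3

Nim-sum: 9 ⊕ 12 ⊕ 7 ⊕ 6 = 4.
The overall nim-sum is X = 4. A pile of size p has a winning move iff p XOR X < p (reduce it to p XOR X).
  9: 9 XOR 4 = 13 ≥ 9 — no move.
  12: 12 XOR 4 = 8 < 12 — winning move (to 8).
  7: 7 XOR 4 = 3 < 7 — winning move (to 3).
  6: 6 XOR 4 = 2 < 6 — winning move (to 2).
That gives 3 winning moves.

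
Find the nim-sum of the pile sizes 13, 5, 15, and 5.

2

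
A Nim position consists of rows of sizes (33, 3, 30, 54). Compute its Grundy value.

10

In binary:
  100001  (33)
  000011  (3)
  011110  (30)
  110110  (54)
  ------
  001010  (10)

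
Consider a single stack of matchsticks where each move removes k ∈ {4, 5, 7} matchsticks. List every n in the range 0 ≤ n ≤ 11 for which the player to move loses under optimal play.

Build the Grundy sequence with g(k) = mex{g(k−s) : s ∈ {4, 5, 7}, s ≤ k}:
g(0) = mex{} = 0
g(1) = mex{} = 0
g(2) = mex{} = 0
g(3) = mex{} = 0
g(4) = mex{0} = 1
g(5) = mex{0} = 1
g(6) = mex{0} = 1
g(7) = mex{0} = 1
g(8) = mex{0,1} = 2
g(9) = mex{0,1} = 2
g(10) = mex{0,1} = 2
g(11) = mex{1} = 0
The P-positions (g = 0) in 0..11 are 0, 1, 2, 3, 11.

0, 1, 2, 3, 11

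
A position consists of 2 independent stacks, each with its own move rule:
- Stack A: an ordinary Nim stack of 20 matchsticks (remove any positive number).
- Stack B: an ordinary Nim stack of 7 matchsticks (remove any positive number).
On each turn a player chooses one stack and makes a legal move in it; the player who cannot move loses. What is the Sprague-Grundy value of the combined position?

Stack A is a plain Nim stack of size 20, so its Grundy value is 20.
Stack B is a plain Nim stack of size 7, so its Grundy value is 7.
By the Sprague-Grundy theorem, the Grundy value of a sum of independent games is the XOR of the component values.
Combined value = 20 XOR 7 = 19.

19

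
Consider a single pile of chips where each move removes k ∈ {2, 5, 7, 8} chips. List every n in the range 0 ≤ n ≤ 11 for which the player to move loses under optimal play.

Build the Grundy sequence with g(k) = mex{g(k−s) : s ∈ {2, 5, 7, 8}, s ≤ k}:
g(0) = mex{} = 0
g(1) = mex{} = 0
g(2) = mex{0} = 1
g(3) = mex{0} = 1
g(4) = mex{1} = 0
g(5) = mex{0,1} = 2
g(6) = mex{0} = 1
g(7) = mex{0,1,2} = 3
g(8) = mex{0,1} = 2
g(9) = mex{0,1,3} = 2
g(10) = mex{1,2} = 0
g(11) = mex{0,1,2} = 3
The P-positions (g = 0) in 0..11 are 0, 1, 4, 10.

0, 1, 4, 10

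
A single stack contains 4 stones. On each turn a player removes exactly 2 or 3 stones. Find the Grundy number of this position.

Grundy values for subtraction set {2, 3}:
k:     0  1  2  3  4
g(k):  0  0  1  1  2
So g(4) = 2.

2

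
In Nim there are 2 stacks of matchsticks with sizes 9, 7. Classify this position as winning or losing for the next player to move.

Compute the nim-sum pairwise:
9 XOR 7 = 14
The nim-sum is 14 ≠ 0, so this is an N-position: the player to move can win.

Winning position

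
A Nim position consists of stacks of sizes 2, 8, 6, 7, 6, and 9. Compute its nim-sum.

Nim-sum: 2 ⊕ 8 ⊕ 6 ⊕ 7 ⊕ 6 ⊕ 9 = 4.

4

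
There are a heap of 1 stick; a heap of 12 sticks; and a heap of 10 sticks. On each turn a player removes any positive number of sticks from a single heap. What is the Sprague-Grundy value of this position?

7

Nim-sum: 1 XOR 12 XOR 10 = 7.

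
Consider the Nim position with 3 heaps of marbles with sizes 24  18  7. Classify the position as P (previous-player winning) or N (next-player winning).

N-position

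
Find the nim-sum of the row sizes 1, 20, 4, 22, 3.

4

Bitwise XOR of the heap sizes:
  00001  (1)
  10100  (20)
  00100  (4)
  10110  (22)
  00011  (3)
  -----
  00100  (4)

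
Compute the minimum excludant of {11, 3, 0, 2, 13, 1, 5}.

The values 0, 1, 2, 3 are all present; 4 is the first non-negative integer missing from the set.

4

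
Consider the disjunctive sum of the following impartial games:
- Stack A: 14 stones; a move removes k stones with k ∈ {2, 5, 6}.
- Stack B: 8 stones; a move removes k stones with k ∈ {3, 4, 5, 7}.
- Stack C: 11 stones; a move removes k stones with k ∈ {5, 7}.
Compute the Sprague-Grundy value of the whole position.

Build the Grundy sequence for stack A with g(k) = mex{g(k−s) : s ∈ {2, 5, 6}, s ≤ k}:
k:     0  1  2  3  4  5  6  7  8  9 10 11 12 13 14
g(k):  0  0  1  1  0  2  1  3  0  2  1  0  0  1  1
So g(14) = 1.
For stack B, compute g(0), g(1), … with moves {3, 4, 5, 7}:
g(0) = mex{} = 0
g(1) = mex{} = 0
g(2) = mex{} = 0
g(3) = mex{0} = 1
g(4) = mex{0} = 1
g(5) = mex{0} = 1
g(6) = mex{0,1} = 2
g(7) = mex{0,1} = 2
g(8) = mex{0,1} = 2
So g(8) = 2.
Build the Grundy sequence for stack C with g(k) = mex{g(k−s) : s ∈ {5, 7}, s ≤ k}:
g(0) = mex{} = 0
g(1) = mex{} = 0
g(2) = mex{} = 0
g(3) = mex{} = 0
g(4) = mex{} = 0
g(5) = mex{0} = 1
g(6) = mex{0} = 1
g(7) = mex{0} = 1
g(8) = mex{0} = 1
g(9) = mex{0} = 1
g(10) = mex{0,1} = 2
g(11) = mex{0,1} = 2
So g(11) = 2.
By the Sprague-Grundy theorem, the Grundy value of a sum of independent games is the XOR of the component values.
Combined value = 1 XOR 2 XOR 2 = 1.

1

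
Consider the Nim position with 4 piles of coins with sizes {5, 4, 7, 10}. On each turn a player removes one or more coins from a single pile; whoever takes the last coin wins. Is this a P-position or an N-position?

Bitwise XOR of the heap sizes:
  0101  (5)
  0100  (4)
  0111  (7)
  1010  (10)
  ----
  1100  (12)
The nim-sum is 12 ≠ 0, so this is an N-position: the player to move can win.

N-position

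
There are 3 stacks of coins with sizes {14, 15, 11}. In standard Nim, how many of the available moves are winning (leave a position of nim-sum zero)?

3

Nim-sum: 14 XOR 15 XOR 11 = 10.
The overall nim-sum is X = 10. A stack of size p has a winning move iff p XOR X < p (reduce it to p XOR X).
  14: 14 XOR 10 = 4 < 14 — winning move (to 4).
  15: 15 XOR 10 = 5 < 15 — winning move (to 5).
  11: 11 XOR 10 = 1 < 11 — winning move (to 1).
That gives 3 winning moves.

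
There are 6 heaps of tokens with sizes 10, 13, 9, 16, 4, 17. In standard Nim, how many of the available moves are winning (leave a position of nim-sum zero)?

3

Bitwise XOR of the heap sizes:
  01010  (10)
  01101  (13)
  01001  (9)
  10000  (16)
  00100  (4)
  10001  (17)
  -----
  01011  (11)
The overall nim-sum is X = 11. A heap of size p has a winning move iff p XOR X < p (reduce it to p XOR X).
  10: 10 XOR 11 = 1 < 10 — winning move (to 1).
  13: 13 XOR 11 = 6 < 13 — winning move (to 6).
  9: 9 XOR 11 = 2 < 9 — winning move (to 2).
  16: 16 XOR 11 = 27 ≥ 16 — no move.
  4: 4 XOR 11 = 15 ≥ 4 — no move.
  17: 17 XOR 11 = 26 ≥ 17 — no move.
That gives 3 winning moves.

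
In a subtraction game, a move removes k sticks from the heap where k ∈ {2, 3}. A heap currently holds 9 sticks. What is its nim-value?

Grundy values for subtraction set {2, 3}:
k:     0  1  2  3  4  5  6  7  8  9
g(k):  0  0  1  1  2  0  0  1  1  2
So g(9) = 2.

2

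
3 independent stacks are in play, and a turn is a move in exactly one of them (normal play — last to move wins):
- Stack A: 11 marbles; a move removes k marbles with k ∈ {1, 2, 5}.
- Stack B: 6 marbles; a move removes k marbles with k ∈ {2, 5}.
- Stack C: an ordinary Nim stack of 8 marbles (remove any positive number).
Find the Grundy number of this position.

11

For stack A, compute g(0), g(1), … with moves {1, 2, 5}:
k:     0  1  2  3  4  5  6  7  8  9 10 11
g(k):  0  1  2  0  1  2  0  1  2  0  1  2
So g(11) = 2.
For stack B, compute g(0), g(1), … with moves {2, 5}:
k:     0  1  2  3  4  5  6
g(k):  0  0  1  1  0  2  1
So g(6) = 1.
Stack C is a plain Nim stack of size 8, so its Grundy value is 8.
By the Sprague-Grundy theorem, the Grundy value of a sum of independent games is the XOR of the component values.
Combined value = 2 XOR 1 XOR 8 = 11.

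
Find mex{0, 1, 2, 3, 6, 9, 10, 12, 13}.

4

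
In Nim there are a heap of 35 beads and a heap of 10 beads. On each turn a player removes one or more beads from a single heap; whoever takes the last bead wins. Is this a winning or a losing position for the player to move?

Winning position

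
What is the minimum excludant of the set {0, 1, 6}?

2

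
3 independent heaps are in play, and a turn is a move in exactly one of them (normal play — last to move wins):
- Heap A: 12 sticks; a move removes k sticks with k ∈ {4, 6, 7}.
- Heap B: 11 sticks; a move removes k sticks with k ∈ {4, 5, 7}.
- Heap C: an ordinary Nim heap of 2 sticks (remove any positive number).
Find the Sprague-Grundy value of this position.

2

For heap A, compute g(0), g(1), … with moves {4, 6, 7}:
g(0) = mex{} = 0
g(1) = mex{} = 0
g(2) = mex{} = 0
g(3) = mex{} = 0
g(4) = mex{0} = 1
g(5) = mex{0} = 1
g(6) = mex{0} = 1
g(7) = mex{0} = 1
g(8) = mex{0,1} = 2
g(9) = mex{0,1} = 2
g(10) = mex{0,1} = 2
g(11) = mex{1} = 0
g(12) = mex{1,2} = 0
So g(12) = 0.
Grundy values for heap B (subtraction set {4, 5, 7}):
k:     0  1  2  3  4  5  6  7  8  9 10 11
g(k):  0  0  0  0  1  1  1  1  2  2  2  0
So g(11) = 0.
Heap C is a plain Nim heap of size 2, so its Grundy value is 2.
By the Sprague-Grundy theorem, the Grundy value of a sum of independent games is the XOR of the component values.
Combined value = 0 ⊕ 0 ⊕ 2 = 2.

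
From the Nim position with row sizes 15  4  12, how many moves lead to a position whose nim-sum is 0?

Write each in binary and XOR column by column:
  1111  (15)
  0100  (4)
  1100  (12)
  ----
  0111  (7)
The overall nim-sum is X = 7. A row of size p has a winning move iff p XOR X < p (reduce it to p XOR X).
  15: 15 XOR 7 = 8 < 15 — winning move (to 8).
  4: 4 XOR 7 = 3 < 4 — winning move (to 3).
  12: 12 XOR 7 = 11 < 12 — winning move (to 11).
That gives 3 winning moves.

3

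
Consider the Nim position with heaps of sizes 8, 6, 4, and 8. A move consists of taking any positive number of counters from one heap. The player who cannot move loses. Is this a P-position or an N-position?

N-position

Nim-sum: 8 XOR 6 XOR 4 XOR 8 = 2.
The nim-sum is 2 ≠ 0, so this is an N-position: the player to move can win.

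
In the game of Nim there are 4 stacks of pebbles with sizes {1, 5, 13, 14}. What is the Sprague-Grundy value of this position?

Write each in binary and XOR column by column:
  0001  (1)
  0101  (5)
  1101  (13)
  1110  (14)
  ----
  0111  (7)

7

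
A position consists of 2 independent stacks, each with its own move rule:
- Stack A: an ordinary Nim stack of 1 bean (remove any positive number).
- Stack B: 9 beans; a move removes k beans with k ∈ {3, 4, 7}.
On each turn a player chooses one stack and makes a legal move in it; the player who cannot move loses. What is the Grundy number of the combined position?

2

Stack A is a plain Nim stack of size 1, so its Grundy value is 1.
Grundy values for stack B (subtraction set {3, 4, 7}):
g(0) = mex{} = 0
g(1) = mex{} = 0
g(2) = mex{} = 0
g(3) = mex{0} = 1
g(4) = mex{0} = 1
g(5) = mex{0} = 1
g(6) = mex{0,1} = 2
g(7) = mex{0,1} = 2
g(8) = mex{0,1} = 2
g(9) = mex{0,1,2} = 3
So g(9) = 3.
The value of a disjunctive sum is the nim-sum of the parts.
Combined value = 1 XOR 3 = 2.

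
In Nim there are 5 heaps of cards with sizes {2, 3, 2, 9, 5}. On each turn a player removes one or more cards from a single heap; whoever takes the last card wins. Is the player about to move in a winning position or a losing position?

Winning position

Nim-sum: 2 ^ 3 ^ 2 ^ 9 ^ 5 = 15.
The nim-sum is 15 ≠ 0, so this is an N-position: the player to move can win.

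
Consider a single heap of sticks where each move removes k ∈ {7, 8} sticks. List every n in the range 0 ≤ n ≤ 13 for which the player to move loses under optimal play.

0, 1, 2, 3, 4, 5, 6

Compute g(0), g(1), … for moves {7, 8}:
g(0) = mex{} = 0
g(1) = mex{} = 0
g(2) = mex{} = 0
g(3) = mex{} = 0
g(4) = mex{} = 0
g(5) = mex{} = 0
g(6) = mex{} = 0
g(7) = mex{0} = 1
g(8) = mex{0} = 1
g(9) = mex{0} = 1
g(10) = mex{0} = 1
g(11) = mex{0} = 1
g(12) = mex{0} = 1
g(13) = mex{0} = 1
The P-positions (g = 0) in 0..13 are 0, 1, 2, 3, 4, 5, 6.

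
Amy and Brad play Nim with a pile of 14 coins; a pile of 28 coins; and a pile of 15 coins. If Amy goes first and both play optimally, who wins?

Amy wins

Write each in binary and XOR column by column:
  01110  (14)
  11100  (28)
  01111  (15)
  -----
  11101  (29)
The nim-sum is 29 ≠ 0, so this is an N-position: the player to move can win; Amy has a winning move.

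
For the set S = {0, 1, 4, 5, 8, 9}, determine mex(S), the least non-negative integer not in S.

The values 0, 1 are all present; 2 is the first non-negative integer missing from the set.

2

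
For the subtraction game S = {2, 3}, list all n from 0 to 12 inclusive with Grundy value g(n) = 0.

0, 1, 5, 6, 10, 11

Compute g(0), g(1), … for moves {2, 3}:
k:     0  1  2  3  4  5  6  7  8  9 10 11 12
g(k):  0  0  1  1  2  0  0  1  1  2  0  0  1
The P-positions (g = 0) in 0..12 are 0, 1, 5, 6, 10, 11.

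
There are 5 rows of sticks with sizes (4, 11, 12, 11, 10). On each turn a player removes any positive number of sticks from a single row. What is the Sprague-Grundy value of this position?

2

Nim-sum: 4 XOR 11 XOR 12 XOR 11 XOR 10 = 2.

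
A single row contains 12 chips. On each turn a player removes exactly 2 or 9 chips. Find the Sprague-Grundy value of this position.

0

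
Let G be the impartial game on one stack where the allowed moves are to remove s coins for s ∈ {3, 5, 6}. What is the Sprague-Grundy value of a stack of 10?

Grundy values for subtraction set {3, 5, 6}:
g(0) = mex{} = 0
g(1) = mex{} = 0
g(2) = mex{} = 0
g(3) = mex{0} = 1
g(4) = mex{0} = 1
g(5) = mex{0} = 1
g(6) = mex{0,1} = 2
g(7) = mex{0,1} = 2
g(8) = mex{0,1} = 2
g(9) = mex{1,2} = 0
g(10) = mex{1,2} = 0
So g(10) = 0.

0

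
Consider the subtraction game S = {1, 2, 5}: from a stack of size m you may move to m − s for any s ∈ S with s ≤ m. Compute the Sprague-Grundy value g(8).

Compute g(0), g(1), … for moves {1, 2, 5}:
k:     0  1  2  3  4  5  6  7  8
g(k):  0  1  2  0  1  2  0  1  2
So g(8) = 2.

2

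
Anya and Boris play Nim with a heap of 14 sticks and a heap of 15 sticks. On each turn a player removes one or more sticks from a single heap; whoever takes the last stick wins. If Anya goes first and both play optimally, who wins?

Anya wins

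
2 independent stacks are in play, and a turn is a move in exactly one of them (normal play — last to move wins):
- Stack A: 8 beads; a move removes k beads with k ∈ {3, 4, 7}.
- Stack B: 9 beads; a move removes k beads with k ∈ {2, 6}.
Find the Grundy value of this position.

Grundy values for stack A (subtraction set {3, 4, 7}):
k:     0  1  2  3  4  5  6  7  8
g(k):  0  0  0  1  1  1  2  2  2
So g(8) = 2.
For stack B, compute g(0), g(1), … with moves {2, 6}:
k:     0  1  2  3  4  5  6  7  8  9
g(k):  0  0  1  1  0  0  1  1  0  0
So g(9) = 0.
By the Sprague-Grundy theorem, the Grundy value of a sum of independent games is the XOR of the component values.
Combined value = 2 ⊕ 0 = 2.

2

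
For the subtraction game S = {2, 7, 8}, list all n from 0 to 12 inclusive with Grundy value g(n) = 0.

0, 1, 4, 5, 10

Build the Grundy sequence with g(k) = mex{g(k−s) : s ∈ {2, 7, 8}, s ≤ k}:
g(0) = mex{} = 0
g(1) = mex{} = 0
g(2) = mex{0} = 1
g(3) = mex{0} = 1
g(4) = mex{1} = 0
g(5) = mex{1} = 0
g(6) = mex{0} = 1
g(7) = mex{0} = 1
g(8) = mex{0,1} = 2
g(9) = mex{0,1} = 2
g(10) = mex{1,2} = 0
g(11) = mex{0,1,2} = 3
g(12) = mex{0} = 1
The P-positions (g = 0) in 0..12 are 0, 1, 4, 5, 10.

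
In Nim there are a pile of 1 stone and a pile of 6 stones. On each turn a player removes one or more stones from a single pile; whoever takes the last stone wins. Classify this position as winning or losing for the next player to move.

Winning position

Compute the nim-sum pairwise:
1 XOR 6 = 7
The nim-sum is 7 ≠ 0, so this is an N-position: the player to move can win.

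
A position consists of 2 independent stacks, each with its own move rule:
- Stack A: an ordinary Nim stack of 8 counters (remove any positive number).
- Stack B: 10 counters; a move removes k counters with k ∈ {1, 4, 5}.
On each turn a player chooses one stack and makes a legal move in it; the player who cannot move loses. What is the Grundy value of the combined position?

Stack A is a plain Nim stack of size 8, so its Grundy value is 8.
Grundy values for stack B (subtraction set {1, 4, 5}):
k:     0  1  2  3  4  5  6  7  8  9 10
g(k):  0  1  0  1  2  3  2  3  0  1  0
So g(10) = 0.
The value of a disjunctive sum is the nim-sum of the parts.
Combined value = 8 XOR 0 = 8.

8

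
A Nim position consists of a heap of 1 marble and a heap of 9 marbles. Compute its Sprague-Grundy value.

8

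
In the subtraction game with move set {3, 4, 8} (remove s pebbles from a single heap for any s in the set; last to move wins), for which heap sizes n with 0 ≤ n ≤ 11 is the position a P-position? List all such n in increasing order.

0, 1, 2, 7

Compute g(0), g(1), … for moves {3, 4, 8}:
g(0) = mex{} = 0
g(1) = mex{} = 0
g(2) = mex{} = 0
g(3) = mex{0} = 1
g(4) = mex{0} = 1
g(5) = mex{0} = 1
g(6) = mex{0,1} = 2
g(7) = mex{1} = 0
g(8) = mex{0,1} = 2
g(9) = mex{0,1,2} = 3
g(10) = mex{0,2} = 1
g(11) = mex{0,1,2} = 3
The P-positions (g = 0) in 0..11 are 0, 1, 2, 7.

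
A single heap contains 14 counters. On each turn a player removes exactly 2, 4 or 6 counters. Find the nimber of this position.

3

Build the Grundy sequence with g(k) = mex{g(k−s) : s ∈ {2, 4, 6}, s ≤ k}:
k:     0  1  2  3  4  5  6  7  8  9 10 11 12 13 14
g(k):  0  0  1  1  2  2  3  3  0  0  1  1  2  2  3
So g(14) = 3.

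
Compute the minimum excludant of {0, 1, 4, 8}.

2

The values 0, 1 are all present; 2 is the first non-negative integer missing from the set.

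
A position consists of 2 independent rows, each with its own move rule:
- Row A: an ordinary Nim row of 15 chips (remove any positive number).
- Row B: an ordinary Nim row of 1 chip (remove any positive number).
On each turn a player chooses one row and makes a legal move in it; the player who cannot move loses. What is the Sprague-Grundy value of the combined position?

14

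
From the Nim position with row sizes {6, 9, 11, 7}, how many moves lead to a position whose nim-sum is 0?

3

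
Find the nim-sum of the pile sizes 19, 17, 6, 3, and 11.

12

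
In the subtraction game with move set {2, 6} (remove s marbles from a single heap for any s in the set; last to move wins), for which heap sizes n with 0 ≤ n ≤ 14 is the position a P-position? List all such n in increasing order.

Grundy values for subtraction set {2, 6}:
k:     0  1  2  3  4  5  6  7  8  9 10 11 12 13 14
g(k):  0  0  1  1  0  0  1  1  0  0  1  1  0  0  1
The P-positions (g = 0) in 0..14 are 0, 1, 4, 5, 8, 9, 12, 13.

0, 1, 4, 5, 8, 9, 12, 13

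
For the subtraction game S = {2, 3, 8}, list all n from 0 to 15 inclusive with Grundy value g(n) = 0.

0, 1, 5, 6, 10, 11, 15

Compute g(0), g(1), … for moves {2, 3, 8}:
k:     0  1  2  3  4  5  6  7  8  9 10 11 12 13 14 15
g(k):  0  0  1  1  2  0  0  1  1  2  0  0  1  1  2  0
The P-positions (g = 0) in 0..15 are 0, 1, 5, 6, 10, 11, 15.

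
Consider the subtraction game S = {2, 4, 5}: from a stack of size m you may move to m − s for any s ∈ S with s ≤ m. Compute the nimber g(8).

0

Compute g(0), g(1), … for moves {2, 4, 5}:
k:     0  1  2  3  4  5  6  7  8
g(k):  0  0  1  1  2  2  3  0  0
So g(8) = 0.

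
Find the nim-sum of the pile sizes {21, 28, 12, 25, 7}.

27

Nim-sum: 21 XOR 28 XOR 12 XOR 25 XOR 7 = 27.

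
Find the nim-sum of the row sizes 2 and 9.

Compute the nim-sum pairwise:
2 ⊕ 9 = 11

11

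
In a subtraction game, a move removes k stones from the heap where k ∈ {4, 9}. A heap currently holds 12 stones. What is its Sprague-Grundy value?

1

Grundy values for subtraction set {4, 9}:
k:     0  1  2  3  4  5  6  7  8  9 10 11 12
g(k):  0  0  0  0  1  1  1  1  0  2  2  2  1
So g(12) = 1.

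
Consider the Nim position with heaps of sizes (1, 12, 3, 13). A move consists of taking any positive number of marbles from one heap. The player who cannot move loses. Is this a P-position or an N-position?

N-position

Compute the nim-sum pairwise:
1 XOR 12 = 13
13 XOR 3 = 14
14 XOR 13 = 3
The nim-sum is 3 ≠ 0, so this is an N-position: the player to move can win.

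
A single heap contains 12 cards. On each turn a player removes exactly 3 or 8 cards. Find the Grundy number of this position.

0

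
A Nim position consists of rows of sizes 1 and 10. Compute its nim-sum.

11

Nim-sum: 1 XOR 10 = 11.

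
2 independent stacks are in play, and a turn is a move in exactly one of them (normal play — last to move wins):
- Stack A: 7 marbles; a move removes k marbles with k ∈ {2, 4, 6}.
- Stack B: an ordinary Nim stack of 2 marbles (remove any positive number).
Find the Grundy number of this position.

1

For stack A, compute g(0), g(1), … with moves {2, 4, 6}:
k:     0  1  2  3  4  5  6  7
g(k):  0  0  1  1  2  2  3  3
So g(7) = 3.
Stack B is a plain Nim stack of size 2, so its Grundy value is 2.
The value of a disjunctive sum is the nim-sum of the parts.
Combined value = 3 XOR 2 = 1.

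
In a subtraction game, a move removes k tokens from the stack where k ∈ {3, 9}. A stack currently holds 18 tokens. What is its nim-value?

0

Build the Grundy sequence with g(k) = mex{g(k−s) : s ∈ {3, 9}, s ≤ k}:
k:     0  1  2  3  4  5  6  7  8  9 10 11 12 13 14 15 16 17 18
g(k):  0  0  0  1  1  1  0  0  0  1  1  1  0  0  0  1  1  1  0
So g(18) = 0.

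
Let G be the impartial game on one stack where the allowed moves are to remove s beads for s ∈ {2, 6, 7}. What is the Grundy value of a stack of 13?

Compute g(0), g(1), … for moves {2, 6, 7}:
g(0) = mex{} = 0
g(1) = mex{} = 0
g(2) = mex{0} = 1
g(3) = mex{0} = 1
g(4) = mex{1} = 0
g(5) = mex{1} = 0
g(6) = mex{0} = 1
g(7) = mex{0} = 1
g(8) = mex{0,1} = 2
g(9) = mex{1} = 0
g(10) = mex{0,1,2} = 3
g(11) = mex{0} = 1
g(12) = mex{0,1,3} = 2
g(13) = mex{1} = 0
So g(13) = 0.

0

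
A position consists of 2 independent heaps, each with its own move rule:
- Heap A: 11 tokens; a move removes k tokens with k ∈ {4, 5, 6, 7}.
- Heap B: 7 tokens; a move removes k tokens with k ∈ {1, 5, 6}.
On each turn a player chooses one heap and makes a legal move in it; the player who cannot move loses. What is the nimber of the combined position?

Build the Grundy sequence for heap A with g(k) = mex{g(k−s) : s ∈ {4, 5, 6, 7}, s ≤ k}:
k:     0  1  2  3  4  5  6  7  8  9 10 11
g(k):  0  0  0  0  1  1  1  1  2  2  2  0
So g(11) = 0.
Grundy values for heap B (subtraction set {1, 5, 6}):
k:     0  1  2  3  4  5  6  7
g(k):  0  1  0  1  0  1  2  3
So g(7) = 3.
The value of a disjunctive sum is the nim-sum of the parts.
Combined value = 0 XOR 3 = 3.

3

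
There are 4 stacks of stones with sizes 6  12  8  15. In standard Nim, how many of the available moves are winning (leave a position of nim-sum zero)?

Compute the nim-sum pairwise:
6 XOR 12 = 10
10 XOR 8 = 2
2 XOR 15 = 13
The overall nim-sum is X = 13. A stack of size p has a winning move iff p XOR X < p (reduce it to p XOR X).
  6: 6 XOR 13 = 11 ≥ 6 — no move.
  12: 12 XOR 13 = 1 < 12 — winning move (to 1).
  8: 8 XOR 13 = 5 < 8 — winning move (to 5).
  15: 15 XOR 13 = 2 < 15 — winning move (to 2).
That gives 3 winning moves.

3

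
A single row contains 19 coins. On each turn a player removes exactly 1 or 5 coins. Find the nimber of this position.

1

Build the Grundy sequence with g(k) = mex{g(k−s) : s ∈ {1, 5}, s ≤ k}:
k:     0  1  2  3  4  5  6  7  8  9 10 11 12 13 14 15 16 17 18 19
g(k):  0  1  0  1  0  1  0  1  0  1  0  1  0  1  0  1  0  1  0  1
So g(19) = 1.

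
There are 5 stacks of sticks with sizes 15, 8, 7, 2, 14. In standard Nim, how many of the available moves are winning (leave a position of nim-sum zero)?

3

Bitwise XOR of the heap sizes:
  1111  (15)
  1000  (8)
  0111  (7)
  0010  (2)
  1110  (14)
  ----
  1100  (12)
The overall nim-sum is X = 12. A stack of size p has a winning move iff p XOR X < p (reduce it to p XOR X).
  15: 15 XOR 12 = 3 < 15 — winning move (to 3).
  8: 8 XOR 12 = 4 < 8 — winning move (to 4).
  7: 7 XOR 12 = 11 ≥ 7 — no move.
  2: 2 XOR 12 = 14 ≥ 2 — no move.
  14: 14 XOR 12 = 2 < 14 — winning move (to 2).
That gives 3 winning moves.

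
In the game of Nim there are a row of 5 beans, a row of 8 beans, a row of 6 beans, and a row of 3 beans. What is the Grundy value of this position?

8

Compute the nim-sum pairwise:
5 ⊕ 8 = 13
13 ⊕ 6 = 11
11 ⊕ 3 = 8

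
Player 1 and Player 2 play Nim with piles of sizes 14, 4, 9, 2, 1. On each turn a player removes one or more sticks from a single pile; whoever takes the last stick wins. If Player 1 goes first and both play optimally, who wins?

Compute the nim-sum pairwise:
14 ⊕ 4 = 10
10 ⊕ 9 = 3
3 ⊕ 2 = 1
1 ⊕ 1 = 0
The nim-sum is 0, so this is a P-position: the player to move is in a losing position under optimal play; Player 1 is about to move from it and so loses — Player 2 wins.

Player 2 wins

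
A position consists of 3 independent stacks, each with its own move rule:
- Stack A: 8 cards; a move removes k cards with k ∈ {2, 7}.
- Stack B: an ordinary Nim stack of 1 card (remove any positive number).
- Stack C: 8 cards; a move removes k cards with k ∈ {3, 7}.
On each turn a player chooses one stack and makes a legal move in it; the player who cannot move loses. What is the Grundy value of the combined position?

Build the Grundy sequence for stack A with g(k) = mex{g(k−s) : s ∈ {2, 7}, s ≤ k}:
g(0) = mex{} = 0
g(1) = mex{} = 0
g(2) = mex{0} = 1
g(3) = mex{0} = 1
g(4) = mex{1} = 0
g(5) = mex{1} = 0
g(6) = mex{0} = 1
g(7) = mex{0} = 1
g(8) = mex{0,1} = 2
So g(8) = 2.
Stack B is a plain Nim stack of size 1, so its Grundy value is 1.
Build the Grundy sequence for stack C with g(k) = mex{g(k−s) : s ∈ {3, 7}, s ≤ k}:
g(0) = mex{} = 0
g(1) = mex{} = 0
g(2) = mex{} = 0
g(3) = mex{0} = 1
g(4) = mex{0} = 1
g(5) = mex{0} = 1
g(6) = mex{1} = 0
g(7) = mex{0,1} = 2
g(8) = mex{0,1} = 2
So g(8) = 2.
The value of a disjunctive sum is the nim-sum of the parts.
Combined value = 2 ⊕ 1 ⊕ 2 = 1.

1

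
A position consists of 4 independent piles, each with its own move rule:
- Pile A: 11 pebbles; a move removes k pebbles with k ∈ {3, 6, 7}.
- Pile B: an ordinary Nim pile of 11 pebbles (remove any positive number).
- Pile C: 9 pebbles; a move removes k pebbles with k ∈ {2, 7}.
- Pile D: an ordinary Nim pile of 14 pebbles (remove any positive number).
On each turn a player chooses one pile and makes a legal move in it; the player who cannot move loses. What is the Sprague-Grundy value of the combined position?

5

Grundy values for pile A (subtraction set {3, 6, 7}):
k:     0  1  2  3  4  5  6  7  8  9 10 11
g(k):  0  0  0  1  1  1  2  2  2  3  0  0
So g(11) = 0.
Pile B is a plain Nim pile of size 11, so its Grundy value is 11.
For pile C, compute g(0), g(1), … with moves {2, 7}:
k:     0  1  2  3  4  5  6  7  8  9
g(k):  0  0  1  1  0  0  1  1  2  0
So g(9) = 0.
Pile D is a plain Nim pile of size 14, so its Grundy value is 14.
The value of a disjunctive sum is the nim-sum of the parts.
Combined value = 0 XOR 11 XOR 0 XOR 14 = 5.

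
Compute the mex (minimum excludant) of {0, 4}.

1

0 is in the set but 1 is not, so the mex is 1.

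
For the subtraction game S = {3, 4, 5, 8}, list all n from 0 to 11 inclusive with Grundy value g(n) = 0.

0, 1, 2, 11

Compute g(0), g(1), … for moves {3, 4, 5, 8}:
g(0) = mex{} = 0
g(1) = mex{} = 0
g(2) = mex{} = 0
g(3) = mex{0} = 1
g(4) = mex{0} = 1
g(5) = mex{0} = 1
g(6) = mex{0,1} = 2
g(7) = mex{0,1} = 2
g(8) = mex{0,1} = 2
g(9) = mex{0,1,2} = 3
g(10) = mex{0,1,2} = 3
g(11) = mex{1,2} = 0
The P-positions (g = 0) in 0..11 are 0, 1, 2, 11.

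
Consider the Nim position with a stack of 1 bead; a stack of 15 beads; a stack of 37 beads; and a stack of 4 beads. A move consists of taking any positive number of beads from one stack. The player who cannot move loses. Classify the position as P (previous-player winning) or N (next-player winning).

N-position

In binary:
  000001  (1)
  001111  (15)
  100101  (37)
  000100  (4)
  ------
  101111  (47)
The nim-sum is 47 ≠ 0, so this is an N-position: the player to move can win.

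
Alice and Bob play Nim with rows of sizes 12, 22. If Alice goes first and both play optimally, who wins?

Compute the nim-sum pairwise:
12 XOR 22 = 26
The nim-sum is 26 ≠ 0, so this is an N-position: the player to move can win; Alice has a winning move.

Alice wins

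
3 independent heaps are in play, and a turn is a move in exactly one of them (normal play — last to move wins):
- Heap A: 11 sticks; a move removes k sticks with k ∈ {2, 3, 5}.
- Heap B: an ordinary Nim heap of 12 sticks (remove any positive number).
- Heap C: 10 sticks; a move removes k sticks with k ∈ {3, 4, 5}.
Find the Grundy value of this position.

Build the Grundy sequence for heap A with g(k) = mex{g(k−s) : s ∈ {2, 3, 5}, s ≤ k}:
k:     0  1  2  3  4  5  6  7  8  9 10 11
g(k):  0  0  1  1  2  2  3  0  0  1  1  2
So g(11) = 2.
Heap B is a plain Nim heap of size 12, so its Grundy value is 12.
Grundy values for heap C (subtraction set {3, 4, 5}):
k:     0  1  2  3  4  5  6  7  8  9 10
g(k):  0  0  0  1  1  1  2  2  0  0  0
So g(10) = 0.
By the Sprague-Grundy theorem, the Grundy value of a sum of independent games is the XOR of the component values.
Combined value = 2 XOR 12 XOR 0 = 14.

14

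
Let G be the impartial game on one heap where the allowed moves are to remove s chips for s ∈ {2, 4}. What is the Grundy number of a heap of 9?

1

Build the Grundy sequence with g(k) = mex{g(k−s) : s ∈ {2, 4}, s ≤ k}:
k:     0  1  2  3  4  5  6  7  8  9
g(k):  0  0  1  1  2  2  0  0  1  1
So g(9) = 1.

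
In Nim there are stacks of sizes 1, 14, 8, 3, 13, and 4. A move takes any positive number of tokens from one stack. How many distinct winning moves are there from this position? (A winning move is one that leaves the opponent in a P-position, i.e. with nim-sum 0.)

Bitwise XOR of the heap sizes:
  0001  (1)
  1110  (14)
  1000  (8)
  0011  (3)
  1101  (13)
  0100  (4)
  ----
  1101  (13)
The overall nim-sum is X = 13. A stack of size p has a winning move iff p XOR X < p (reduce it to p XOR X).
  1: 1 XOR 13 = 12 ≥ 1 — no move.
  14: 14 XOR 13 = 3 < 14 — winning move (to 3).
  8: 8 XOR 13 = 5 < 8 — winning move (to 5).
  3: 3 XOR 13 = 14 ≥ 3 — no move.
  13: 13 XOR 13 = 0 < 13 — winning move (to 0).
  4: 4 XOR 13 = 9 ≥ 4 — no move.
That gives 3 winning moves.

3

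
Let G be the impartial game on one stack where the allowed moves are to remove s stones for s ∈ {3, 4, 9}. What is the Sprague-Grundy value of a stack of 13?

Build the Grundy sequence with g(k) = mex{g(k−s) : s ∈ {3, 4, 9}, s ≤ k}:
k:     0  1  2  3  4  5  6  7  8  9 10 11 12 13
g(k):  0  0  0  1  1  1  2  0  0  3  1  1  2  0
So g(13) = 0.

0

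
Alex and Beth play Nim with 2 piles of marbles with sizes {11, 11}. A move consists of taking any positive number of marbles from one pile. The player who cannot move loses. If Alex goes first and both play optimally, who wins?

Nim-sum: 11 XOR 11 = 0.
The nim-sum is 0, so this is a P-position: the player to move is in a losing position under optimal play; Alex is about to move from it and so loses — Beth wins.

Beth wins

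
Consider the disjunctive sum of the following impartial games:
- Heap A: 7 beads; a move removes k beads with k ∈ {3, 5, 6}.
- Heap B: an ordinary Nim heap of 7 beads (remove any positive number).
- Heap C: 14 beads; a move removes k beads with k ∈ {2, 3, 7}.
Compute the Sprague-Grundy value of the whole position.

For heap A, compute g(0), g(1), … with moves {3, 5, 6}:
g(0) = mex{} = 0
g(1) = mex{} = 0
g(2) = mex{} = 0
g(3) = mex{0} = 1
g(4) = mex{0} = 1
g(5) = mex{0} = 1
g(6) = mex{0,1} = 2
g(7) = mex{0,1} = 2
So g(7) = 2.
Heap B is a plain Nim heap of size 7, so its Grundy value is 7.
Build the Grundy sequence for heap C with g(k) = mex{g(k−s) : s ∈ {2, 3, 7}, s ≤ k}:
k:     0  1  2  3  4  5  6  7  8  9 10 11 12 13 14
g(k):  0  0  1  1  2  0  0  1  1  2  0  0  1  1  2
So g(14) = 2.
By the Sprague-Grundy theorem, the Grundy value of a sum of independent games is the XOR of the component values.
Combined value = 2 ⊕ 7 ⊕ 2 = 7.

7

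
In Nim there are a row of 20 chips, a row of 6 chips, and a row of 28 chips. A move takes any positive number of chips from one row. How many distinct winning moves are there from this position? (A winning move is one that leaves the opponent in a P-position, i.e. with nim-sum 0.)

1

Nim-sum: 20 XOR 6 XOR 28 = 14.
The overall nim-sum is X = 14. A row of size p has a winning move iff p XOR X < p (reduce it to p XOR X).
  20: 20 XOR 14 = 26 ≥ 20 — no move.
  6: 6 XOR 14 = 8 ≥ 6 — no move.
  28: 28 XOR 14 = 18 < 28 — winning move (to 18).
That gives 1 winning move.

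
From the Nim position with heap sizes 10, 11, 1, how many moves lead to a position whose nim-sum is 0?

Compute the nim-sum pairwise:
10 ^ 11 = 1
1 ^ 1 = 0
The nim-sum is already 0, so every move leaves a nonzero nim-sum — there are no winning moves.

0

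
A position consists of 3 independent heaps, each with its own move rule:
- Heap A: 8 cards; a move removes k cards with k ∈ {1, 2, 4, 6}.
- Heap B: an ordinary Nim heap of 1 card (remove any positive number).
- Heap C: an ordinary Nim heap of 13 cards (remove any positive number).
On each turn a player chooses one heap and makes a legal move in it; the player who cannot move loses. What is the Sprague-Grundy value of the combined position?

12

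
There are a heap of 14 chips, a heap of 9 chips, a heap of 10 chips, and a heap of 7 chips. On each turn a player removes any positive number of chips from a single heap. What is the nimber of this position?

10

Nim-sum: 14 ⊕ 9 ⊕ 10 ⊕ 7 = 10.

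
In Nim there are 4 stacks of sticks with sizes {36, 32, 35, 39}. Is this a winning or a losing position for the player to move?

In binary:
  100100  (36)
  100000  (32)
  100011  (35)
  100111  (39)
  ------
  000000  (0)
The nim-sum is 0, so this is a P-position: the player to move is in a losing position under optimal play.

Losing position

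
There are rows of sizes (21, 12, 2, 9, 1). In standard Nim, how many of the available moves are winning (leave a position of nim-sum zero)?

Bitwise XOR of the heap sizes:
  10101  (21)
  01100  (12)
  00010  (2)
  01001  (9)
  00001  (1)
  -----
  10011  (19)
The overall nim-sum is X = 19. A row of size p has a winning move iff p XOR X < p (reduce it to p XOR X).
  21: 21 XOR 19 = 6 < 21 — winning move (to 6).
  12: 12 XOR 19 = 31 ≥ 12 — no move.
  2: 2 XOR 19 = 17 ≥ 2 — no move.
  9: 9 XOR 19 = 26 ≥ 9 — no move.
  1: 1 XOR 19 = 18 ≥ 1 — no move.
That gives 1 winning move.

1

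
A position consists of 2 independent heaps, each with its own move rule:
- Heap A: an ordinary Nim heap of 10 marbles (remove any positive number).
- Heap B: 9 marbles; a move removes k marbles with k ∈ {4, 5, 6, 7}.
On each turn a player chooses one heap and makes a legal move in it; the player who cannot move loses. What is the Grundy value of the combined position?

Heap A is a plain Nim heap of size 10, so its Grundy value is 10.
For heap B, compute g(0), g(1), … with moves {4, 5, 6, 7}:
k:     0  1  2  3  4  5  6  7  8  9
g(k):  0  0  0  0  1  1  1  1  2  2
So g(9) = 2.
By the Sprague-Grundy theorem, the Grundy value of a sum of independent games is the XOR of the component values.
Combined value = 10 ⊕ 2 = 8.

8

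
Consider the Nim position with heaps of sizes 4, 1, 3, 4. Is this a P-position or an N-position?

Bitwise XOR of the heap sizes:
  100  (4)
  001  (1)
  011  (3)
  100  (4)
  ---
  010  (2)
The nim-sum is 2 ≠ 0, so this is an N-position: the player to move can win.

N-position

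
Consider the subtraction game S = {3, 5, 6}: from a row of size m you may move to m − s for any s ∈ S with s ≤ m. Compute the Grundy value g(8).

Compute g(0), g(1), … for moves {3, 5, 6}:
k:     0  1  2  3  4  5  6  7  8
g(k):  0  0  0  1  1  1  2  2  2
So g(8) = 2.

2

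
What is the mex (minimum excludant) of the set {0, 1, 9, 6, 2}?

3

The values 0, 1, 2 are all present; 3 is the first non-negative integer missing from the set.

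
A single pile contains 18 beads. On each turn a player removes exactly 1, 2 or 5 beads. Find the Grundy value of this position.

0

Grundy values for subtraction set {1, 2, 5}:
k:     0  1  2  3  4  5  6  7  8  9 10 11 12 13 14 15 16 17 18
g(k):  0  1  2  0  1  2  0  1  2  0  1  2  0  1  2  0  1  2  0
So g(18) = 0.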